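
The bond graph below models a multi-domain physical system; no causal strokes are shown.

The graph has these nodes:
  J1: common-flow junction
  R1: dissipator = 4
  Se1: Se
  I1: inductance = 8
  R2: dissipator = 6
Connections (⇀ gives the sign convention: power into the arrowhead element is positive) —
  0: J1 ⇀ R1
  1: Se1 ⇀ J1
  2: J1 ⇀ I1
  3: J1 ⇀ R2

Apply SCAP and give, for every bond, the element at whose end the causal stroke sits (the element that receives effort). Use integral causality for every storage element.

#1 |J1  (Se1 fixes effort; stroke away)
#2 |I1  (I1 outputs flow p/I1)
#0 |J1  (common-f at J1 fixed by 2)
#3 |J1  (common-f at J1 fixed by 2)

bond 0 stroke at J1
bond 1 stroke at J1
bond 2 stroke at I1
bond 3 stroke at J1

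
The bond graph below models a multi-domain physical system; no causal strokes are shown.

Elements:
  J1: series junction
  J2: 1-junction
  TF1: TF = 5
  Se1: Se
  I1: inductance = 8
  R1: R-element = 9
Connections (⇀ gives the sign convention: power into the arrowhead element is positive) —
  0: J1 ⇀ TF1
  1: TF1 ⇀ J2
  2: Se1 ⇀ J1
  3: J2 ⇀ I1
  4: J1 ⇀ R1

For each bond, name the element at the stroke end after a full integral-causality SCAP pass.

bond 2 |J1  (Se1 (Se) sets effort on bond)
bond 3 |I1  (prefer integral on I1)
bond 1 |J2  (common-f at J2 fixed by 3)
bond 0 |TF1  (through TF1, causality passes straight; one stroke at TF1)
bond 4 |J1  (J1: bond 0 brought flow, rest push out)

#0 →TF1
#1 →J2
#2 →J1
#3 →I1
#4 →J1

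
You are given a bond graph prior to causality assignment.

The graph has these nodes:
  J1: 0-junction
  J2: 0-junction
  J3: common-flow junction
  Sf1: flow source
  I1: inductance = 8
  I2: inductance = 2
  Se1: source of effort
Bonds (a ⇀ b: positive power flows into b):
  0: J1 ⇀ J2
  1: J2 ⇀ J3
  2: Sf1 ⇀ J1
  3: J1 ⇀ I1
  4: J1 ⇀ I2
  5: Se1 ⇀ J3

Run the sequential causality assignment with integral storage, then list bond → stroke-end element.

#0 →J1
#1 →J2
#2 →Sf1
#3 →I1
#4 →I2
#5 →J3

#2 stroke at Sf1  (Sf1: flow source, stroke at near end)
#5 stroke at J3  (Se1 (Se) sets effort on bond)
#1 stroke at J2  (closing 1-jn rule on J3)
#0 stroke at J1  (J2: bond 1 brought effort, rest push out)
#3 stroke at I1  (common-e at J1 fixed by 0)
#4 stroke at I2  (0-jn J1 has e-setter on 0)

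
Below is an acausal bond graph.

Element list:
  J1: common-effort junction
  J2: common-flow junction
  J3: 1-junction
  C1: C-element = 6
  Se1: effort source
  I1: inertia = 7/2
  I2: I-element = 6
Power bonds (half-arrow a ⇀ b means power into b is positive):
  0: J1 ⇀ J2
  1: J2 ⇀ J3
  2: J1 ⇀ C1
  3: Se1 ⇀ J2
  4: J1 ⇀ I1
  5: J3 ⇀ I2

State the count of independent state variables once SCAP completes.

β3 |J2  (Se1: effort source, stroke at far end)
β2 |J1  (C1 integral (e out))
β0 |J2  (0-jn J1 has e-setter on 2)
β4 |I1  (common-e at J1 fixed by 2)
β1 |J3  (closing 1-jn rule on J2)
β5 |I2  (J3 needs exactly one f-in)

3  (C1, I1, I2 all integral)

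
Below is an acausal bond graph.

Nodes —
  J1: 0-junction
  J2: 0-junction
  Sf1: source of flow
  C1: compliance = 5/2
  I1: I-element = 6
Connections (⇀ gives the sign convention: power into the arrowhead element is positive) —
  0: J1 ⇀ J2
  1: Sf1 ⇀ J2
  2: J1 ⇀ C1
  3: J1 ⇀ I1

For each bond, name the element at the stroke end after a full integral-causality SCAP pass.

bond 1 →Sf1  (Sf1 (Sf) sets flow on bond)
bond 0 →J2  (only one effort-in slot at J2)
bond 2 →J1  (C1 integral (e out))
bond 3 →I1  (0-jn J1 has e-setter on 2)

b0 stroke at J2
b1 stroke at Sf1
b2 stroke at J1
b3 stroke at I1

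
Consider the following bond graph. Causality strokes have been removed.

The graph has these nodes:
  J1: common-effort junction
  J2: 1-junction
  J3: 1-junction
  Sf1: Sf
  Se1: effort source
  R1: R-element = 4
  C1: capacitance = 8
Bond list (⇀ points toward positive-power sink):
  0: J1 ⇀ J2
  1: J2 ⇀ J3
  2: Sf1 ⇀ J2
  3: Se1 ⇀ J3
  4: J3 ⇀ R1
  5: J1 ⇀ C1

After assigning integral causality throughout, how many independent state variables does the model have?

1  (C1 all integral)

b2 |Sf1  (Sf1 (Sf) sets flow on bond)
b3 |J3  (source Se1 imposes e)
b0 |J2  (J2: bond 2 brought flow, rest push out)
b1 |J2  (J2 flow already set via bond 2)
b4 |J3  (1-jn J3 has f-setter on 1)
b5 |J1  (only one effort-in slot at J1)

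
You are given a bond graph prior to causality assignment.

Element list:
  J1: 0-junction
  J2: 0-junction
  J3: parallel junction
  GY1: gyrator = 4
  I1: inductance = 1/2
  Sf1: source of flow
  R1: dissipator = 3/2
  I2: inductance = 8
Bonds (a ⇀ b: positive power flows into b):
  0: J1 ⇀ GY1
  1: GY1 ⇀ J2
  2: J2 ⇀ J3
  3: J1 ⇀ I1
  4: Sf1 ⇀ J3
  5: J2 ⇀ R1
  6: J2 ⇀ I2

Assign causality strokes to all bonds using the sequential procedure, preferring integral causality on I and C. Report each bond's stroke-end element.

b0 |J1
b1 |J2
b2 |J3
b3 |I1
b4 |Sf1
b5 |R1
b6 |I2

β4 stroke at Sf1  (Sf1 fixes flow; stroke at Sf1)
β2 stroke at J3  (closing 0-jn rule on J3)
β3 stroke at I1  (I1 outputs flow p/I1)
β0 stroke at J1  (J1: last free bond brings effort in)
β1 stroke at J2  (through GY1, causality inverts; strokes same side of GY1)
β5 stroke at R1  (J2: bond 1 brought effort, rest push out)
β6 stroke at I2  (J2: bond 1 brought effort, rest push out)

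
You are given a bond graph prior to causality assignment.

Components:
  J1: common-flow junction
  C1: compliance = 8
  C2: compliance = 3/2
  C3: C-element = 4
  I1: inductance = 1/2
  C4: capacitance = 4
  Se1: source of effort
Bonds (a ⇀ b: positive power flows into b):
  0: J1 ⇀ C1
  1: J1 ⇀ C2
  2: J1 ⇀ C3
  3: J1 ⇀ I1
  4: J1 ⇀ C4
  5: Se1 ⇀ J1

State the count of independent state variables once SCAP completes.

bond 5 →J1  (Se1 (Se) sets effort on bond)
bond 0 →J1  (C1: C, integral causality)
bond 1 →J1  (C2: C, integral causality)
bond 2 →J1  (C3 integral (e out))
bond 3 →I1  (prefer integral on I1)
bond 4 →J1  (J1: bond 3 brought flow, rest push out)

5  (C1, C2, C3, C4, I1 all integral)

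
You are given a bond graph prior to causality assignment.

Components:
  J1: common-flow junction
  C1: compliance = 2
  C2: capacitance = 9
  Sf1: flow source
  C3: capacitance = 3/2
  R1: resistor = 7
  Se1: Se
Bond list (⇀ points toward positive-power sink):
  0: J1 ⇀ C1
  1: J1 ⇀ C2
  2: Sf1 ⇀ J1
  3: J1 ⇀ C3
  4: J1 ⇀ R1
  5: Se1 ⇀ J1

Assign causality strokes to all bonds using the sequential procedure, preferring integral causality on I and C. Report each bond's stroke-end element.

#2 →Sf1  (Sf1 fixes flow; stroke at Sf1)
#5 →J1  (Se1 fixes effort; stroke away)
#0 →J1  (J1 flow already set via bond 2)
#1 →J1  (common-f at J1 fixed by 2)
#3 →J1  (1-jn J1 has f-setter on 2)
#4 →J1  (J1 flow already set via bond 2)

b0 stroke at J1
b1 stroke at J1
b2 stroke at Sf1
b3 stroke at J1
b4 stroke at J1
b5 stroke at J1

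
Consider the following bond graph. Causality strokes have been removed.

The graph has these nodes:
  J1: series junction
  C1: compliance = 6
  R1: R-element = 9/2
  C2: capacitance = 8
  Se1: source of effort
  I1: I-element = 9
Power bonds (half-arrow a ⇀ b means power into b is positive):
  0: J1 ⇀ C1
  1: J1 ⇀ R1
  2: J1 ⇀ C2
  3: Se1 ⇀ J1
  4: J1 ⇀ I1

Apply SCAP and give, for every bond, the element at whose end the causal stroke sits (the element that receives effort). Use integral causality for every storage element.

β0 →J1
β1 →J1
β2 →J1
β3 →J1
β4 →I1

#3 stroke→J1  (Se1 fixes effort; stroke away)
#0 stroke→J1  (prefer integral on C1)
#2 stroke→J1  (C2: C, integral causality)
#4 stroke→I1  (prefer integral on I1)
#1 stroke→J1  (J1: bond 4 brought flow, rest push out)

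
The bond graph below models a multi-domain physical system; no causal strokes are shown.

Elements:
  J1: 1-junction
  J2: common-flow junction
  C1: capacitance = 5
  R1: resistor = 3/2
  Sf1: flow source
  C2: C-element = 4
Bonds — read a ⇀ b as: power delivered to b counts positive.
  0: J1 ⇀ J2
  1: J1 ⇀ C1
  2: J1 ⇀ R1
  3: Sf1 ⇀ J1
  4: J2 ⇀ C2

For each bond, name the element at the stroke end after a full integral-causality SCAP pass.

#0 stroke at J1
#1 stroke at J1
#2 stroke at J1
#3 stroke at Sf1
#4 stroke at J2

bond 3 →Sf1  (Sf1: flow source, stroke at near end)
bond 0 →J1  (common-f at J1 fixed by 3)
bond 1 →J1  (common-f at J1 fixed by 3)
bond 2 →J1  (J1 flow already set via bond 3)
bond 4 →J2  (1-jn J2 has f-setter on 0)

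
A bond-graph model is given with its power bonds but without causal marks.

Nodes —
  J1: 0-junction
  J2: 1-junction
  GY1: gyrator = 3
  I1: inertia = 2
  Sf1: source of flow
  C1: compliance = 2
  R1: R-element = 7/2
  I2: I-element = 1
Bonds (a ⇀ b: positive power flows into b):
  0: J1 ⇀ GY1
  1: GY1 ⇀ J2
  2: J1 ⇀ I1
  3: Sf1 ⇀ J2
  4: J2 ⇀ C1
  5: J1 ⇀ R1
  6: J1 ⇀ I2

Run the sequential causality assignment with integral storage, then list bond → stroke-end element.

bond 3 stroke at Sf1  (Sf1: flow source, stroke at near end)
bond 1 stroke at J2  (J2 flow already set via bond 3)
bond 4 stroke at J2  (common-f at J2 fixed by 3)
bond 0 stroke at J1  (through GY1, causality inverts; strokes same side of GY1)
bond 2 stroke at I1  (J1: bond 0 brought effort, rest push out)
bond 5 stroke at R1  (J1 effort already set via bond 0)
bond 6 stroke at I2  (J1: bond 0 brought effort, rest push out)

b0 stroke→J1
b1 stroke→J2
b2 stroke→I1
b3 stroke→Sf1
b4 stroke→J2
b5 stroke→R1
b6 stroke→I2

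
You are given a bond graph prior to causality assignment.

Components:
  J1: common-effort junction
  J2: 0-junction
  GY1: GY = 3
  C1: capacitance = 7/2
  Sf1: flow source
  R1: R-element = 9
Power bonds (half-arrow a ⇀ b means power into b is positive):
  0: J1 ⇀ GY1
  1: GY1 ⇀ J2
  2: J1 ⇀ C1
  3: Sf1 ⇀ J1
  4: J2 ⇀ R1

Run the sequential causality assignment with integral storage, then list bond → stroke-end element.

b3 stroke at Sf1  (Sf1 (Sf) sets flow on bond)
b2 stroke at J1  (prefer integral on C1)
b0 stroke at GY1  (common-e at J1 fixed by 2)
b1 stroke at GY1  (through GY1, causality inverts; strokes same side of GY1)
b4 stroke at J2  (J2: last free bond brings effort in)

b0 |GY1
b1 |GY1
b2 |J1
b3 |Sf1
b4 |J2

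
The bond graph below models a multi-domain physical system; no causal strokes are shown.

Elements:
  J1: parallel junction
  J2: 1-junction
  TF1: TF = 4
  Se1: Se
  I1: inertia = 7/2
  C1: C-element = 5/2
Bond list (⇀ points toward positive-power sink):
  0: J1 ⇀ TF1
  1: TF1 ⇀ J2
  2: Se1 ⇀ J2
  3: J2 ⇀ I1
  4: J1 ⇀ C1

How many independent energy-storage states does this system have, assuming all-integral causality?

bond 2 →J2  (Se1: effort source, stroke at far end)
bond 3 →I1  (I1 integral (f out))
bond 1 →J2  (J2 flow already set via bond 3)
bond 0 →TF1  (TF1 one-in-one-out from 1)
bond 4 →J1  (only one effort-in slot at J1)

2  (C1, I1 all integral)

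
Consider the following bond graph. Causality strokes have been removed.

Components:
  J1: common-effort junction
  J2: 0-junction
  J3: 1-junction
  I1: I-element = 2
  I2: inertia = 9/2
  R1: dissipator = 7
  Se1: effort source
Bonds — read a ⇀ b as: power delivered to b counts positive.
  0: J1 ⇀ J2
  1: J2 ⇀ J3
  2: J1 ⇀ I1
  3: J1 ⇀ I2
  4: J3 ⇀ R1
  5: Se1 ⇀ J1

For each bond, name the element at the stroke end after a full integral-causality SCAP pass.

#5 stroke at J1  (source Se1 imposes e)
#0 stroke at J2  (J1 effort already set via bond 5)
#2 stroke at I1  (common-e at J1 fixed by 5)
#3 stroke at I2  (common-e at J1 fixed by 5)
#1 stroke at J3  (common-e at J2 fixed by 0)
#4 stroke at R1  (J3: last free bond brings flow in)

bond 0 stroke→J2
bond 1 stroke→J3
bond 2 stroke→I1
bond 3 stroke→I2
bond 4 stroke→R1
bond 5 stroke→J1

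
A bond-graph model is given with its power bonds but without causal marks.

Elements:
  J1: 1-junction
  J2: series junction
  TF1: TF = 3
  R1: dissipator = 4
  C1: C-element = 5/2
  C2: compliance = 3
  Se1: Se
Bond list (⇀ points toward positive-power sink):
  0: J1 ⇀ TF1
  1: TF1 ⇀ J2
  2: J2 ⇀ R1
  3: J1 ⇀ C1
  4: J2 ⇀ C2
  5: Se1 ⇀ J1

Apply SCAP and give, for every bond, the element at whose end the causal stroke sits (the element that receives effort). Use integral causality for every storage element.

#0 →TF1
#1 →J2
#2 →R1
#3 →J1
#4 →J2
#5 →J1

b5 stroke at J1  (Se1 (Se) sets effort on bond)
b3 stroke at J1  (C1: C, integral causality)
b0 stroke at TF1  (closing 1-jn rule on J1)
b1 stroke at J2  (TF TF1: opposite of bond 0)
b4 stroke at J2  (C2 integral (e out))
b2 stroke at R1  (J2 needs exactly one f-in)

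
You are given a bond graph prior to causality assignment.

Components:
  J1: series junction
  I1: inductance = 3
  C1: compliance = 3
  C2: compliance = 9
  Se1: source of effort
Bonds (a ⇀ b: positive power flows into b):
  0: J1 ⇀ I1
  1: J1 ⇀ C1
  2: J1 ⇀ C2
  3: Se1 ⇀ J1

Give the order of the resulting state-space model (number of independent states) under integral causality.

3  (C1, C2, I1 all integral)

#3 stroke at J1  (Se1 fixes effort; stroke away)
#0 stroke at I1  (I1 integral (f out))
#1 stroke at J1  (J1: bond 0 brought flow, rest push out)
#2 stroke at J1  (J1 flow already set via bond 0)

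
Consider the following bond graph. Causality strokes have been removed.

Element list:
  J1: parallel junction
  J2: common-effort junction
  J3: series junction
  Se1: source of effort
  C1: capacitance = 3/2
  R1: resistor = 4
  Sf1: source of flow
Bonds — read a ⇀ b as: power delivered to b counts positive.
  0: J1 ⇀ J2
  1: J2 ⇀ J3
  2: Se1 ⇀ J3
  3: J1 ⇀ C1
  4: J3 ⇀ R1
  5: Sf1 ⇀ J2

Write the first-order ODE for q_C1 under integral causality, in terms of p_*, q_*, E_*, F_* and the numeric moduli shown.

dq_C1/dt = -E_Se1/4 + F_Sf1 - q_C1/6

#2 stroke at J3  (Se1: effort source, stroke at far end)
#5 stroke at Sf1  (Sf1: flow source, stroke at near end)
#3 stroke at J1  (C1 outputs effort q/C1)
#0 stroke at J2  (J1 effort already set via bond 3)
#1 stroke at J3  (J2 effort already set via bond 0)
#4 stroke at R1  (J3: last free bond brings flow in)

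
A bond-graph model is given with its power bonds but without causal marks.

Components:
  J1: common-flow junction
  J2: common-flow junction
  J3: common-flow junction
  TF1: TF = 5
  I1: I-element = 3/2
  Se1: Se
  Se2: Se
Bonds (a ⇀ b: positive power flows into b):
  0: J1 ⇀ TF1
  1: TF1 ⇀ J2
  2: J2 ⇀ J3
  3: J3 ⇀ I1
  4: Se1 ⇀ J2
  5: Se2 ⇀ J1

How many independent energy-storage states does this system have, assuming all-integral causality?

bond 4 →J2  (Se1: effort source, stroke at far end)
bond 5 →J1  (source Se2 imposes e)
bond 0 →TF1  (J1: last free bond brings flow in)
bond 1 →J2  (TF TF1: opposite of bond 0)
bond 2 →J3  (closing 1-jn rule on J2)
bond 3 →I1  (J3 needs exactly one f-in)

1  (I1 all integral)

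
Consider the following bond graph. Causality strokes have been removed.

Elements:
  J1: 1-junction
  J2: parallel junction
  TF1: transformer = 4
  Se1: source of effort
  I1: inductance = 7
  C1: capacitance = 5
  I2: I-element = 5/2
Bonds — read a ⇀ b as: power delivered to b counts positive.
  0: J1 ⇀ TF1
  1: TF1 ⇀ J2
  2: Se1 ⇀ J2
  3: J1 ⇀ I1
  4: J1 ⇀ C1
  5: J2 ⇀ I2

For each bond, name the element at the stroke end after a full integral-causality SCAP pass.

b2 →J2  (Se1 fixes effort; stroke away)
b1 →TF1  (J2: bond 2 brought effort, rest push out)
b5 →I2  (common-e at J2 fixed by 2)
b0 →J1  (TF1: transformer flips bond 1)
b3 →I1  (I1 outputs flow p/I1)
b4 →J1  (1-jn J1 has f-setter on 3)

β0 |J1
β1 |TF1
β2 |J2
β3 |I1
β4 |J1
β5 |I2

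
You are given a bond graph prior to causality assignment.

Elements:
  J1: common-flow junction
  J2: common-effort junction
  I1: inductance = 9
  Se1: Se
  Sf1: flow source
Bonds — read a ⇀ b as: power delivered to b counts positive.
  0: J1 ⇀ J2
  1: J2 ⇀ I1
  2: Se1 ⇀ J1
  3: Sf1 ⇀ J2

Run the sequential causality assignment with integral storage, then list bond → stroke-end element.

β0 →J2
β1 →I1
β2 →J1
β3 →Sf1

β2 →J1  (Se1: effort source, stroke at far end)
β3 →Sf1  (source Sf1 imposes f)
β0 →J2  (only one flow-in slot at J1)
β1 →I1  (0-jn J2 has e-setter on 0)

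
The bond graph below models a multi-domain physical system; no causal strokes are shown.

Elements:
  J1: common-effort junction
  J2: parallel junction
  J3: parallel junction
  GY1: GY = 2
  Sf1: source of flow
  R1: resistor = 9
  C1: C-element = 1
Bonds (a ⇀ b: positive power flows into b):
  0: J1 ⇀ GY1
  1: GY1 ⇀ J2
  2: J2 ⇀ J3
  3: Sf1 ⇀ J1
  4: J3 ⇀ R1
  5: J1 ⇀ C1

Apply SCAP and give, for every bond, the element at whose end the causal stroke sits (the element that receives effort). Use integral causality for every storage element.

b3 →Sf1  (Sf1 (Sf) sets flow on bond)
b5 →J1  (C1 integral (e out))
b0 →GY1  (J1 effort already set via bond 5)
b1 →GY1  (through GY1, causality inverts; strokes same side of GY1)
b2 →J2  (closing 0-jn rule on J2)
b4 →J3  (J3: last free bond brings effort in)

β0 |GY1
β1 |GY1
β2 |J2
β3 |Sf1
β4 |J3
β5 |J1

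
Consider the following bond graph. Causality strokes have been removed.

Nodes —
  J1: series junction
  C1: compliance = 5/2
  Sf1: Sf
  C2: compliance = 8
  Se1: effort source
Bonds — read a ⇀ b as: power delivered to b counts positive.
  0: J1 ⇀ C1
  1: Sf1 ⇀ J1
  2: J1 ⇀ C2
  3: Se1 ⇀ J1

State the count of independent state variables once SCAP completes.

2  (C1, C2 all integral)

b1 |Sf1  (Sf1 (Sf) sets flow on bond)
b3 |J1  (Se1: effort source, stroke at far end)
b0 |J1  (J1: bond 1 brought flow, rest push out)
b2 |J1  (J1: bond 1 brought flow, rest push out)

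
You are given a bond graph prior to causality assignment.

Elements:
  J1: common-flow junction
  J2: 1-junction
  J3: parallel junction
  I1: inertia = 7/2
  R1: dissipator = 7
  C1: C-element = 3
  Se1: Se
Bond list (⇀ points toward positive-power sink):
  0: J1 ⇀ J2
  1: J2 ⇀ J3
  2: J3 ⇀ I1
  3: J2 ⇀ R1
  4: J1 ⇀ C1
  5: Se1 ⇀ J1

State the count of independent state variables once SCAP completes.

2  (C1, I1 all integral)

β5 →J1  (Se1 (Se) sets effort on bond)
β2 →I1  (prefer integral on I1)
β1 →J3  (J3 needs exactly one e-in)
β0 →J2  (J2 flow already set via bond 1)
β3 →J2  (J2: bond 1 brought flow, rest push out)
β4 →J1  (J1: bond 0 brought flow, rest push out)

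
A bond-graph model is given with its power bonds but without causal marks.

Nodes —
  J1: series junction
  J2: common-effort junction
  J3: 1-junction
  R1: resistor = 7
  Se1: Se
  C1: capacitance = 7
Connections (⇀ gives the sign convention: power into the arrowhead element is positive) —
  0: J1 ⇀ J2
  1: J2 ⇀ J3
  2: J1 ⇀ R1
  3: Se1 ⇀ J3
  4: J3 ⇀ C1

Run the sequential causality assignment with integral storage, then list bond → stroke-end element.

b3 stroke at J3  (Se1 (Se) sets effort on bond)
b4 stroke at J3  (C1 integral (e out))
b1 stroke at J2  (J3 needs exactly one f-in)
b0 stroke at J1  (J2 effort already set via bond 1)
b2 stroke at R1  (only one flow-in slot at J1)

b0 →J1
b1 →J2
b2 →R1
b3 →J3
b4 →J3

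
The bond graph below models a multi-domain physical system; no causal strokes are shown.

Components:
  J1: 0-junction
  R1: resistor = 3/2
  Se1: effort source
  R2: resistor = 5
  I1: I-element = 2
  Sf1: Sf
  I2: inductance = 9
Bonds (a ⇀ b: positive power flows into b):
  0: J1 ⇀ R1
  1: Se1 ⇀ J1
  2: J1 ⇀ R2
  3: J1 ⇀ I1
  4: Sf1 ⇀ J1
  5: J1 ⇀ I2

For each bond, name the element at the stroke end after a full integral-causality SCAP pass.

β0 stroke at R1
β1 stroke at J1
β2 stroke at R2
β3 stroke at I1
β4 stroke at Sf1
β5 stroke at I2

bond 1 |J1  (Se1: effort source, stroke at far end)
bond 4 |Sf1  (Sf1: flow source, stroke at near end)
bond 0 |R1  (J1: bond 1 brought effort, rest push out)
bond 2 |R2  (common-e at J1 fixed by 1)
bond 3 |I1  (common-e at J1 fixed by 1)
bond 5 |I2  (J1 effort already set via bond 1)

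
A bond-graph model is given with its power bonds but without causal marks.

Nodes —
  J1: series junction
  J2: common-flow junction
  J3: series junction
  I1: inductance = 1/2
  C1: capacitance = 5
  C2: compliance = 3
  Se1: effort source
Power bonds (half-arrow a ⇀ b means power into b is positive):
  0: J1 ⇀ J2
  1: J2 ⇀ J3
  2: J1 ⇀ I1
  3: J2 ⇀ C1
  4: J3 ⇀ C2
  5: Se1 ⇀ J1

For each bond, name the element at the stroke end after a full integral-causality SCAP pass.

b0 stroke at J1
b1 stroke at J2
b2 stroke at I1
b3 stroke at J2
b4 stroke at J3
b5 stroke at J1

β5 stroke→J1  (source Se1 imposes e)
β2 stroke→I1  (I1: I, integral causality)
β0 stroke→J1  (common-f at J1 fixed by 2)
β1 stroke→J2  (J2: bond 0 brought flow, rest push out)
β3 stroke→J2  (common-f at J2 fixed by 0)
β4 stroke→J3  (J3: bond 1 brought flow, rest push out)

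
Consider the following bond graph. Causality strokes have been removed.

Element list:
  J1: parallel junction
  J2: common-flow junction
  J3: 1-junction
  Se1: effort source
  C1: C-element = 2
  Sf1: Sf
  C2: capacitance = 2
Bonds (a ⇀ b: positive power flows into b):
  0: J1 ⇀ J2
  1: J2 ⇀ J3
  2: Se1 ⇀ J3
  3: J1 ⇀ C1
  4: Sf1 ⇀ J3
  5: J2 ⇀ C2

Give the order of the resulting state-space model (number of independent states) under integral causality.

b2 stroke→J3  (Se1: effort source, stroke at far end)
b4 stroke→Sf1  (Sf1: flow source, stroke at near end)
b1 stroke→J3  (J3 flow already set via bond 4)
b0 stroke→J2  (J2 flow already set via bond 1)
b5 stroke→J2  (1-jn J2 has f-setter on 1)
b3 stroke→J1  (J1 needs exactly one e-in)

2  (C1, C2 all integral)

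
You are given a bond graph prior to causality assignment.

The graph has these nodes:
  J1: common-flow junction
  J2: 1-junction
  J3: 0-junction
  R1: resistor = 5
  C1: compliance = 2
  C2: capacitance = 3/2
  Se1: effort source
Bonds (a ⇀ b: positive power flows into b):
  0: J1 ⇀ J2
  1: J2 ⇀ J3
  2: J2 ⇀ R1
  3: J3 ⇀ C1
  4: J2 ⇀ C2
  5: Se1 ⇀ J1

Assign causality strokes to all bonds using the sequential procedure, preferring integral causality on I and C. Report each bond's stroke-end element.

b0 |J2
b1 |J2
b2 |R1
b3 |J3
b4 |J2
b5 |J1

#5 →J1  (Se1: effort source, stroke at far end)
#0 →J2  (J1: last free bond brings flow in)
#3 →J3  (C1 integral (e out))
#1 →J2  (0-jn J3 has e-setter on 3)
#4 →J2  (prefer integral on C2)
#2 →R1  (closing 1-jn rule on J2)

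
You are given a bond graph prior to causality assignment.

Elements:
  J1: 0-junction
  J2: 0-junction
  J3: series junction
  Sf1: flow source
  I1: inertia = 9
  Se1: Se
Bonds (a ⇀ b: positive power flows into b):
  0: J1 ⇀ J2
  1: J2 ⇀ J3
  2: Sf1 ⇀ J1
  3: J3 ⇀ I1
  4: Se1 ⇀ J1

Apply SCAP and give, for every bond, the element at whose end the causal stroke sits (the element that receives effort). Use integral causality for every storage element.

β2 stroke at Sf1  (Sf1 fixes flow; stroke at Sf1)
β4 stroke at J1  (Se1: effort source, stroke at far end)
β0 stroke at J2  (common-e at J1 fixed by 4)
β1 stroke at J3  (J2: bond 0 brought effort, rest push out)
β3 stroke at I1  (closing 1-jn rule on J3)

bond 0 stroke at J2
bond 1 stroke at J3
bond 2 stroke at Sf1
bond 3 stroke at I1
bond 4 stroke at J1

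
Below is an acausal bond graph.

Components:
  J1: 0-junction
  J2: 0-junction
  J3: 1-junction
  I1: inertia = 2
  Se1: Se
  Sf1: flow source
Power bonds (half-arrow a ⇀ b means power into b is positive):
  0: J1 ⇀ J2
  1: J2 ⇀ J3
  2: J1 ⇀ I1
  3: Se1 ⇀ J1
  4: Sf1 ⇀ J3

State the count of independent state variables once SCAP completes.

1  (I1 all integral)

#3 →J1  (source Se1 imposes e)
#4 →Sf1  (Sf1: flow source, stroke at near end)
#0 →J2  (J1: bond 3 brought effort, rest push out)
#2 →I1  (common-e at J1 fixed by 3)
#1 →J3  (J2 effort already set via bond 0)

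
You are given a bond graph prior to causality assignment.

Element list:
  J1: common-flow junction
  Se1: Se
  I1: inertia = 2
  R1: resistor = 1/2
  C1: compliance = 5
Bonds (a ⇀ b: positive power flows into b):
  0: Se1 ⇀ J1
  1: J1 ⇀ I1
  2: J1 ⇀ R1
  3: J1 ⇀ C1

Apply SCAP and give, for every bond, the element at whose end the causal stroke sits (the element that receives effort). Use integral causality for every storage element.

β0 |J1  (Se1 fixes effort; stroke away)
β1 |I1  (I1 outputs flow p/I1)
β2 |J1  (common-f at J1 fixed by 1)
β3 |J1  (common-f at J1 fixed by 1)

bond 0 →J1
bond 1 →I1
bond 2 →J1
bond 3 →J1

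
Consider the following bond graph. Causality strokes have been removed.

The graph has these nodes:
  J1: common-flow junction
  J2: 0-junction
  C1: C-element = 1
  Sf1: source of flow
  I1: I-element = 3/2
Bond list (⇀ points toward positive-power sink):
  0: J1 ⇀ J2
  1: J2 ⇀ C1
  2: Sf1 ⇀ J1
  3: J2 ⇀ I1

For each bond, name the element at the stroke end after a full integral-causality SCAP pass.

#0 stroke at J1
#1 stroke at J2
#2 stroke at Sf1
#3 stroke at I1

b2 |Sf1  (Sf1 fixes flow; stroke at Sf1)
b0 |J1  (common-f at J1 fixed by 2)
b1 |J2  (C1: C, integral causality)
b3 |I1  (J2 effort already set via bond 1)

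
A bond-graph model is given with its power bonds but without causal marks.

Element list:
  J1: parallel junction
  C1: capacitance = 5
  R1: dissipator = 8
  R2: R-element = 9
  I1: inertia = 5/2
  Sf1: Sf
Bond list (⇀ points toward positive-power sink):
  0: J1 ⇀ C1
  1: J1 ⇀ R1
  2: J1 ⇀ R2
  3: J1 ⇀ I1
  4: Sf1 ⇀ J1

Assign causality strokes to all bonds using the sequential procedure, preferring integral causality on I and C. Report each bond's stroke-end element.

bond 4 →Sf1  (Sf1: flow source, stroke at near end)
bond 0 →J1  (C1 integral (e out))
bond 1 →R1  (0-jn J1 has e-setter on 0)
bond 2 →R2  (J1: bond 0 brought effort, rest push out)
bond 3 →I1  (0-jn J1 has e-setter on 0)

bond 0 stroke at J1
bond 1 stroke at R1
bond 2 stroke at R2
bond 3 stroke at I1
bond 4 stroke at Sf1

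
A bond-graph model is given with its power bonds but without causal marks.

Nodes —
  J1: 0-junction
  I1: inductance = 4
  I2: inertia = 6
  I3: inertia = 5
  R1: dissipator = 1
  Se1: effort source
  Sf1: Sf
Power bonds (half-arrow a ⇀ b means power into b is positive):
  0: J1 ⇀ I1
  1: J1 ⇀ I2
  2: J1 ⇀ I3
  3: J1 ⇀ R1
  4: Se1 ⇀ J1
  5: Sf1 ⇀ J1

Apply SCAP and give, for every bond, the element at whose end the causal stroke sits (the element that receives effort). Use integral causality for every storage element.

bond 0 →I1
bond 1 →I2
bond 2 →I3
bond 3 →R1
bond 4 →J1
bond 5 →Sf1

bond 4 |J1  (Se1 fixes effort; stroke away)
bond 5 |Sf1  (source Sf1 imposes f)
bond 0 |I1  (common-e at J1 fixed by 4)
bond 1 |I2  (J1: bond 4 brought effort, rest push out)
bond 2 |I3  (common-e at J1 fixed by 4)
bond 3 |R1  (common-e at J1 fixed by 4)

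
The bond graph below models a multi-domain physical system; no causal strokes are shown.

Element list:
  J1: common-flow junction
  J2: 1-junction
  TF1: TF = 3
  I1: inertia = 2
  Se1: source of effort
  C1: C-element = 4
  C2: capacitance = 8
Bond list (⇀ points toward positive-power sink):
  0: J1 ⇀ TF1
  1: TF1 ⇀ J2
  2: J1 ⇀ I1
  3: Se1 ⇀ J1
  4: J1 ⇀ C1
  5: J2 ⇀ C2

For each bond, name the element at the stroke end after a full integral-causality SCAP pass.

#0 stroke at J1
#1 stroke at TF1
#2 stroke at I1
#3 stroke at J1
#4 stroke at J1
#5 stroke at J2

b3 →J1  (Se1 (Se) sets effort on bond)
b2 →I1  (I1 outputs flow p/I1)
b0 →J1  (1-jn J1 has f-setter on 2)
b4 →J1  (1-jn J1 has f-setter on 2)
b1 →TF1  (TF TF1: opposite of bond 0)
b5 →J2  (J2: bond 1 brought flow, rest push out)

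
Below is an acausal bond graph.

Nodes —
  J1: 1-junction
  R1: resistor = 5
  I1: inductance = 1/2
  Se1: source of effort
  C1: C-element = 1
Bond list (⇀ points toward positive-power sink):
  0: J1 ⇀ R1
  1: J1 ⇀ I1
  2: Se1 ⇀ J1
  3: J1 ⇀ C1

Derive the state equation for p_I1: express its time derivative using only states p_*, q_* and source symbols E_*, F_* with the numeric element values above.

dp_I1/dt = E_Se1 - 10*p_I1 - q_C1

bond 2 stroke at J1  (Se1 fixes effort; stroke away)
bond 1 stroke at I1  (prefer integral on I1)
bond 0 stroke at J1  (J1: bond 1 brought flow, rest push out)
bond 3 stroke at J1  (J1: bond 1 brought flow, rest push out)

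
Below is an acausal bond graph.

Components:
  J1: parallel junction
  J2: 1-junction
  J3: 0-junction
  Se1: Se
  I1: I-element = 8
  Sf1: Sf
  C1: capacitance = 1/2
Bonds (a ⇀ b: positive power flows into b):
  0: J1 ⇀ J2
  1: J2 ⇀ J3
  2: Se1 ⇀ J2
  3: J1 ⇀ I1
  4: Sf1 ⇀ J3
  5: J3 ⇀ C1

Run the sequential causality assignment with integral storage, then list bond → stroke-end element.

bond 2 stroke at J2  (Se1 fixes effort; stroke away)
bond 4 stroke at Sf1  (source Sf1 imposes f)
bond 3 stroke at I1  (I1 integral (f out))
bond 0 stroke at J1  (only one effort-in slot at J1)
bond 1 stroke at J2  (J2 flow already set via bond 0)
bond 5 stroke at J3  (J3 needs exactly one e-in)

bond 0 stroke at J1
bond 1 stroke at J2
bond 2 stroke at J2
bond 3 stroke at I1
bond 4 stroke at Sf1
bond 5 stroke at J3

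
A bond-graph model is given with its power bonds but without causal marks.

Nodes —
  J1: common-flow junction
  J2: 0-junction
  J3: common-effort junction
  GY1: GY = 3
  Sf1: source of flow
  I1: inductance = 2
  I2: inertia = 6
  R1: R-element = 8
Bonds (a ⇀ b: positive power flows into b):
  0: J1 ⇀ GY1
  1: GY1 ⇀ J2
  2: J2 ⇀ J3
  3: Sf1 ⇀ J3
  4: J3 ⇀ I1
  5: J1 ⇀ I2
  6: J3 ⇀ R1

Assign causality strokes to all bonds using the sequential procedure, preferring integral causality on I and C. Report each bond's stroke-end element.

β0 →J1
β1 →J2
β2 →J3
β3 →Sf1
β4 →I1
β5 →I2
β6 →R1

b3 |Sf1  (source Sf1 imposes f)
b4 |I1  (I1 integral (f out))
b5 |I2  (I2 integral (f out))
b0 |J1  (1-jn J1 has f-setter on 5)
b1 |J2  (GY GY1: same side as bond 0)
b2 |J3  (J2: bond 1 brought effort, rest push out)
b6 |R1  (0-jn J3 has e-setter on 2)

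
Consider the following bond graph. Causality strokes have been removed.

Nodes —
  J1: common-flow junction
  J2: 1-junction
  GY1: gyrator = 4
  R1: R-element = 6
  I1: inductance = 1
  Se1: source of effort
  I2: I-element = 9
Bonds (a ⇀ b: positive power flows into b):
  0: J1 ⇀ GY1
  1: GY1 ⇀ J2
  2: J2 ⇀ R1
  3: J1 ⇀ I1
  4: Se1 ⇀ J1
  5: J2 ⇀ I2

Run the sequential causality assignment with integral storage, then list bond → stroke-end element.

b0 stroke→J1
b1 stroke→J2
b2 stroke→J2
b3 stroke→I1
b4 stroke→J1
b5 stroke→I2

bond 4 stroke→J1  (Se1 fixes effort; stroke away)
bond 3 stroke→I1  (I1 outputs flow p/I1)
bond 0 stroke→J1  (J1 flow already set via bond 3)
bond 1 stroke→J2  (GY GY1: same side as bond 0)
bond 5 stroke→I2  (I2 outputs flow p/I2)
bond 2 stroke→J2  (1-jn J2 has f-setter on 5)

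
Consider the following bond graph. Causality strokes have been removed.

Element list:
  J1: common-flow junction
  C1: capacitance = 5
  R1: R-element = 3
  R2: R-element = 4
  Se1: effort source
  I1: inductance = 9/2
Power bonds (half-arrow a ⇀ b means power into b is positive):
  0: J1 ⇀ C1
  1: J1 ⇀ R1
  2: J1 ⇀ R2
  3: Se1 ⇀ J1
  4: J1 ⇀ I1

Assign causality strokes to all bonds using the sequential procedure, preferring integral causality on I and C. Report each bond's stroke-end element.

bond 0 →J1
bond 1 →J1
bond 2 →J1
bond 3 →J1
bond 4 →I1

#3 stroke at J1  (Se1 fixes effort; stroke away)
#0 stroke at J1  (C1 outputs effort q/C1)
#4 stroke at I1  (prefer integral on I1)
#1 stroke at J1  (1-jn J1 has f-setter on 4)
#2 stroke at J1  (1-jn J1 has f-setter on 4)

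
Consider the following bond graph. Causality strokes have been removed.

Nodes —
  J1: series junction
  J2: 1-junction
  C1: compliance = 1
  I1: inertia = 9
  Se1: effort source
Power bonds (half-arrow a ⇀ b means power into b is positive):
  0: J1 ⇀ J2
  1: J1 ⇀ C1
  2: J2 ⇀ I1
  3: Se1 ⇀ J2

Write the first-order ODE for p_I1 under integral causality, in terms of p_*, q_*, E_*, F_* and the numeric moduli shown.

b3 stroke at J2  (Se1: effort source, stroke at far end)
b1 stroke at J1  (C1: C, integral causality)
b0 stroke at J2  (closing 1-jn rule on J1)
b2 stroke at I1  (only one flow-in slot at J2)

dp_I1/dt = E_Se1 - q_C1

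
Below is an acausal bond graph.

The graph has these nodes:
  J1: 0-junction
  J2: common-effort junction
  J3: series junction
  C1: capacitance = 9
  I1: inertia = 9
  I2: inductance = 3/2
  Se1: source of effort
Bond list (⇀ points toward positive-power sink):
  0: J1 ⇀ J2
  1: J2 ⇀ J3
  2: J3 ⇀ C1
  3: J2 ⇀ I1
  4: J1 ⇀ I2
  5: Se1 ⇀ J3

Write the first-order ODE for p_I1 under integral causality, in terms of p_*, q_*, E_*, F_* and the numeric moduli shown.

dp_I1/dt = -E_Se1 + q_C1/9

b5 stroke→J3  (Se1: effort source, stroke at far end)
b2 stroke→J3  (C1 outputs effort q/C1)
b1 stroke→J2  (closing 1-jn rule on J3)
b0 stroke→J1  (0-jn J2 has e-setter on 1)
b3 stroke→I1  (0-jn J2 has e-setter on 1)
b4 stroke→I2  (J1: bond 0 brought effort, rest push out)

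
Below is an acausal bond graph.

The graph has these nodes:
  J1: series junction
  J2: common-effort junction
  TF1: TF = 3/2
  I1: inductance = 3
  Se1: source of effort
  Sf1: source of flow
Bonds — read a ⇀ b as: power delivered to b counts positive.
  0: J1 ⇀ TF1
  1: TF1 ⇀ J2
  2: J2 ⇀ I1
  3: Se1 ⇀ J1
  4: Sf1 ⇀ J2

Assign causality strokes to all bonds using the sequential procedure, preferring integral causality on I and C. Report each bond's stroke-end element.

#0 |TF1
#1 |J2
#2 |I1
#3 |J1
#4 |Sf1

bond 3 |J1  (Se1: effort source, stroke at far end)
bond 4 |Sf1  (Sf1: flow source, stroke at near end)
bond 0 |TF1  (J1 needs exactly one f-in)
bond 1 |J2  (through TF1, causality passes straight; one stroke at TF1)
bond 2 |I1  (0-jn J2 has e-setter on 1)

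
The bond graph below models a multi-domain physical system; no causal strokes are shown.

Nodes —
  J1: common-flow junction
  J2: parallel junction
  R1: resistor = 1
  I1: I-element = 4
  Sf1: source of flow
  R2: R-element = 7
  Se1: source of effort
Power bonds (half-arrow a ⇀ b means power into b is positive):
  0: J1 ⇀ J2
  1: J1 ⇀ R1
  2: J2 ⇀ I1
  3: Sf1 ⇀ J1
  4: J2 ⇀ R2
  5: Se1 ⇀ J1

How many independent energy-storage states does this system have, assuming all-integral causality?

1  (I1 all integral)

β3 stroke at Sf1  (Sf1 fixes flow; stroke at Sf1)
β5 stroke at J1  (Se1 fixes effort; stroke away)
β0 stroke at J1  (J1: bond 3 brought flow, rest push out)
β1 stroke at J1  (J1 flow already set via bond 3)
β2 stroke at I1  (prefer integral on I1)
β4 stroke at J2  (closing 0-jn rule on J2)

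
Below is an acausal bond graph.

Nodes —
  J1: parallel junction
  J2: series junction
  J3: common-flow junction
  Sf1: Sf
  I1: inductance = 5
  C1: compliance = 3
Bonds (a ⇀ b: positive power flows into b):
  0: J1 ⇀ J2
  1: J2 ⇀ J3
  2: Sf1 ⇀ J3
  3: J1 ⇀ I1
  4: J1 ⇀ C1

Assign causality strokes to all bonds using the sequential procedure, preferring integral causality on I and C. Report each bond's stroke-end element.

β2 |Sf1  (Sf1 fixes flow; stroke at Sf1)
β1 |J3  (common-f at J3 fixed by 2)
β0 |J2  (J2: bond 1 brought flow, rest push out)
β3 |I1  (I1 integral (f out))
β4 |J1  (J1 needs exactly one e-in)

b0 |J2
b1 |J3
b2 |Sf1
b3 |I1
b4 |J1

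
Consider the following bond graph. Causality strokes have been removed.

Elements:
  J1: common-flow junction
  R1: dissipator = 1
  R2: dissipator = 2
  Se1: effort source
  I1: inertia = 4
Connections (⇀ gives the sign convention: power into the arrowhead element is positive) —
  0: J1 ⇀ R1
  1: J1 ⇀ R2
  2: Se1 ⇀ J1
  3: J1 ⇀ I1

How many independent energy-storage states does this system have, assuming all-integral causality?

1  (I1 all integral)

β2 stroke→J1  (Se1 (Se) sets effort on bond)
β3 stroke→I1  (I1 integral (f out))
β0 stroke→J1  (J1 flow already set via bond 3)
β1 stroke→J1  (common-f at J1 fixed by 3)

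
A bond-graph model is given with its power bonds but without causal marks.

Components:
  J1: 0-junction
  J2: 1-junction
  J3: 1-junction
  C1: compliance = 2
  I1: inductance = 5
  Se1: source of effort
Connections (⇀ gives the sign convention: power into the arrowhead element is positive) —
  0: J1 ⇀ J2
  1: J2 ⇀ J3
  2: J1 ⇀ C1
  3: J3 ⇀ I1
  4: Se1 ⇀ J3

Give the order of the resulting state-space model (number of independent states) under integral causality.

#4 stroke at J3  (source Se1 imposes e)
#2 stroke at J1  (C1 outputs effort q/C1)
#0 stroke at J2  (J1: bond 2 brought effort, rest push out)
#1 stroke at J3  (J2 needs exactly one f-in)
#3 stroke at I1  (only one flow-in slot at J3)

2  (C1, I1 all integral)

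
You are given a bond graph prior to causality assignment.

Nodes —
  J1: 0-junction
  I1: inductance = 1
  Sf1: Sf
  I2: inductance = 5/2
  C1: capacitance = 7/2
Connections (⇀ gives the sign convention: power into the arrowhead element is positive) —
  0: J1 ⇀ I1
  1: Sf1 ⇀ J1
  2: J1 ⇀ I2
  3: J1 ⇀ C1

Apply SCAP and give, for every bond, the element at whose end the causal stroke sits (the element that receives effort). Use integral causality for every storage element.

bond 1 |Sf1  (source Sf1 imposes f)
bond 0 |I1  (I1: I, integral causality)
bond 2 |I2  (I2 integral (f out))
bond 3 |J1  (only one effort-in slot at J1)

#0 →I1
#1 →Sf1
#2 →I2
#3 →J1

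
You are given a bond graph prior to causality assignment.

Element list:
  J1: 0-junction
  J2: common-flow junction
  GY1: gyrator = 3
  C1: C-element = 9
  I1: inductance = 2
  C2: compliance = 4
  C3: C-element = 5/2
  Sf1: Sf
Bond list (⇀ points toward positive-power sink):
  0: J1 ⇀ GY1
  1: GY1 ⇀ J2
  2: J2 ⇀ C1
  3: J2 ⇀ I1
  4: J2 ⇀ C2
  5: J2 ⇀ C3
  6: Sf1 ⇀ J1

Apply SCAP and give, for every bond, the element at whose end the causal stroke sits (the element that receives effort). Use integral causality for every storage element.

bond 0 →J1
bond 1 →J2
bond 2 →J2
bond 3 →I1
bond 4 →J2
bond 5 →J2
bond 6 →Sf1

#6 →Sf1  (Sf1 fixes flow; stroke at Sf1)
#0 →J1  (only one effort-in slot at J1)
#1 →J2  (GY1 both-in/both-out from 0)
#2 →J2  (prefer integral on C1)
#3 →I1  (I1 integral (f out))
#4 →J2  (1-jn J2 has f-setter on 3)
#5 →J2  (1-jn J2 has f-setter on 3)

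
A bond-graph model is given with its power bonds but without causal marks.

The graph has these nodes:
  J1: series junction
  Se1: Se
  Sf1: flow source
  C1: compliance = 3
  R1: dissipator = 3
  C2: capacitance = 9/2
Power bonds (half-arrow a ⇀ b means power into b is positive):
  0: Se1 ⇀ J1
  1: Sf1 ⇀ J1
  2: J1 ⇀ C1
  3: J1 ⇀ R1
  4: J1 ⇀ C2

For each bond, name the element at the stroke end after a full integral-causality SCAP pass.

bond 0 |J1
bond 1 |Sf1
bond 2 |J1
bond 3 |J1
bond 4 |J1

b0 →J1  (Se1 (Se) sets effort on bond)
b1 →Sf1  (source Sf1 imposes f)
b2 →J1  (1-jn J1 has f-setter on 1)
b3 →J1  (1-jn J1 has f-setter on 1)
b4 →J1  (1-jn J1 has f-setter on 1)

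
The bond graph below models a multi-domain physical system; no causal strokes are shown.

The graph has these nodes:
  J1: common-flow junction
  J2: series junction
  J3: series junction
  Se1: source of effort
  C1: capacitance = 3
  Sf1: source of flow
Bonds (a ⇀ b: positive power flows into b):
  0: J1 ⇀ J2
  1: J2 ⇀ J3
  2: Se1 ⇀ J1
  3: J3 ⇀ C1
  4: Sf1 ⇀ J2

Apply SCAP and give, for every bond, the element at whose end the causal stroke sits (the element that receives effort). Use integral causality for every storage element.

b0 |J2
b1 |J2
b2 |J1
b3 |J3
b4 |Sf1

#2 |J1  (source Se1 imposes e)
#4 |Sf1  (Sf1 (Sf) sets flow on bond)
#0 |J2  (closing 1-jn rule on J1)
#1 |J2  (J2 flow already set via bond 4)
#3 |J3  (J3 flow already set via bond 1)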